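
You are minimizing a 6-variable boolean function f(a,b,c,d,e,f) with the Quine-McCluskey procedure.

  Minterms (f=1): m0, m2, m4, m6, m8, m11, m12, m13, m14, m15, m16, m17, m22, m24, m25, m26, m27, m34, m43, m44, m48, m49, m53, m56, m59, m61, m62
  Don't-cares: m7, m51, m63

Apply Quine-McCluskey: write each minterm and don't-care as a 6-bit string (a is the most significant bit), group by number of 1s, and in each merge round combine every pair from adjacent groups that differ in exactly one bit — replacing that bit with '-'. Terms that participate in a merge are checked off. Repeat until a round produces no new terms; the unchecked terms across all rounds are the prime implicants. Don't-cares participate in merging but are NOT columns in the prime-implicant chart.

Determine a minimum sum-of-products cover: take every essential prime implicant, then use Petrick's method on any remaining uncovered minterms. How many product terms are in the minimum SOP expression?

11

size-2^0 implicants → 000000(✓)  000010(✓)  000100(✓)  000110(✓)  000111(✓)  001000(✓)  001011(✓)  001100(✓)  001101(✓)  001110(✓)  001111(✓)  010000(✓)  010001(✓)  010110(✓)  011000(✓)  011001(✓)  011010(✓)  011011(✓)  100010(✓)  101011(✓)  101100(✓)  110000(✓)  110001(✓)  110011(✓)  110101(✓)  111000(✓)  111011(✓)  111101(✓)  111110(✓)  111111(✓)
size-2^1 implicants → -00010  -01011(✓)  -01100  -10000(✓)  -10001(✓)  -11000(✓)  -11011(✓)  0-0000(✓)  0-0110  0-1000(✓)  0-1011(✓)  00-000(✓)  00-100(✓)  00-110(✓)  00-111(✓)  000-00(✓)  000-10(✓)  0000-0(✓)  0001-0(✓)  00011-(✓)  001-00(✓)  001-11  0011-0(✓)  0011-1(✓)  00110-(✓)  00111-(✓)  01-000(✓)  01-001(✓)  01000-(✓)  0110-0(✓)  0110-1(✓)  01100-(✓)  01101-(✓)  1-1011(✓)  11-000(✓)  11-011  11-101  110-01  1100-1  11000-(✓)  111-11  1111-1  11111-
size-2^2 implicants → --1011  -1-000  -1000-  0--000  00--00  00-1-0  00-11-  000--0  0011--  01-00-  0110--
Unchecked terms (primes): --1011, -00010, -01100, -1-000, -1000-, 0--000, 0-0110, 00--00, 00-1-0, 00-11-, 000--0, 001-11, 0011--, 01-00-, 0110--, 11-011, 11-101, 110-01, 1100-1, 111-11, 1111-1, 11111-
Minterm coverage:
  m0 ⊆ 0--000,00--00,000--0
  m2 ⊆ -00010,000--0
  m4 ⊆ 00--00,00-1-0,000--0
  m6 ⊆ 0-0110,00-1-0,00-11-,000--0
  m8 ⊆ 0--000,00--00
  m11 ⊆ --1011,001-11
  m12 ⊆ -01100,00--00,00-1-0,0011--
  m13 ⊆ 0011-- [E]
  m14 ⊆ 00-1-0,00-11-,0011--
  m15 ⊆ 00-11-,001-11,0011--
  m16 ⊆ -1-000,-1000-,0--000,01-00-
  m17 ⊆ -1000-,01-00-
  m22 ⊆ 0-0110 [E]
  m24 ⊆ -1-000,0--000,01-00-,0110--
  m25 ⊆ 01-00-,0110--
  m26 ⊆ 0110-- [E]
  m27 ⊆ --1011,0110--
  m34 ⊆ -00010 [E]
  m43 ⊆ --1011 [E]
  m44 ⊆ -01100 [E]
  m48 ⊆ -1-000,-1000-
  m49 ⊆ -1000-,110-01,1100-1
  m53 ⊆ 11-101,110-01
  m56 ⊆ -1-000 [E]
  m59 ⊆ --1011,11-011,111-11
  m61 ⊆ 11-101,1111-1
  m62 ⊆ 11111- [E]
E = {--1011, -00010, -01100, -1-000, 0-0110, 0011--, 0110--, 11111-}
Petrick residual → -1000-, 00--00, 11-101
Cover = cd'ef + b'c'd'ef' + b'cde'f' + bd'e'f' + bc'd'e' + a'c'def' + a'b'e'f' + a'b'cd + a'bcd' + abde'f + abcde  |cover|=11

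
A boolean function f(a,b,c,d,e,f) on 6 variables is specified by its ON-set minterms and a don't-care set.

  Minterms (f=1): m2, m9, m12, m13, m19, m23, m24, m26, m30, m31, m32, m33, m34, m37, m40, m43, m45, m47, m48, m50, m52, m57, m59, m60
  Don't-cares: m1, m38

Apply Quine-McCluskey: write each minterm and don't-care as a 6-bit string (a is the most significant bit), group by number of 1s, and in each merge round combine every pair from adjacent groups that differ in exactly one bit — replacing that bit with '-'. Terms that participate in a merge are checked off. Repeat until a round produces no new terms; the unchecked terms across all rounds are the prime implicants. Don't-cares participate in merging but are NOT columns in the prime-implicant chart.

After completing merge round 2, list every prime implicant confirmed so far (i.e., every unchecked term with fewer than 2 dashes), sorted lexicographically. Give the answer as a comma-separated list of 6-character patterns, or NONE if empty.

-00001, -00010, -01101, 00-001, 001-01, 00110-, 01-111, 010-11, 011-10, 0110-0, 01111-, 1-1011, 10-000, 10-101, 100-01, 100-10, 10000-, 101-11, 1011-1, 11-100, 110-00, 1110-1

[col 0] 000001*, 000010*, 001001*, 001100*, 001101*, 010011*, 010111*, 011000*, 011010*, 011110*, 011111*, 100000*, 100001*, 100010*, 100101*, 100110*, 101000*, 101011*, 101101*, 101111*, 110000*, 110010*, 110100*, 111001*, 111011*, 111100*
[col 1] -00001, -00010, -01101, 00-001, 001-01, 00110-, 01-111, 010-11, 011-10, 0110-0, 01111-, 1-0000*, 1-0010*, 1-1011, 10-000, 10-101, 100-01, 100-10, 1000-0*, 10000-, 101-11, 1011-1, 11-100, 110-00, 1100-0*, 1110-1
[col 2] 1-00-0
Prime implicants: -00001, -00010, -01101, 00-001, 001-01, 00110-, 01-111, 010-11, 011-10, 0110-0, 01111-, 1-00-0, 1-1011, 10-000, 10-101, 100-01, 100-10, 10000-, 101-11, 1011-1, 11-100, 110-00, 1110-1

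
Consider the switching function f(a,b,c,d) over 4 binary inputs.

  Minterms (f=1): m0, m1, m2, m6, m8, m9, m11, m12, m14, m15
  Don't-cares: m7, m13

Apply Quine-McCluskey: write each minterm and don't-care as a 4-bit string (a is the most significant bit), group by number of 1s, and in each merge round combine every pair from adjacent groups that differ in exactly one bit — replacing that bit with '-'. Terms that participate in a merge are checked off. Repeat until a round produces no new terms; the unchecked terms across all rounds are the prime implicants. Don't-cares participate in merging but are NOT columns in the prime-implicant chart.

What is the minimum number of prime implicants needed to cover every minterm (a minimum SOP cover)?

size-2^0 implicants → 0000(✓)  0001(✓)  0010(✓)  0110(✓)  0111(✓)  1000(✓)  1001(✓)  1011(✓)  1100(✓)  1101(✓)  1110(✓)  1111(✓)
size-2^1 implicants → -000(✓)  -001(✓)  -110(✓)  -111(✓)  0-10  00-0  000-(✓)  011-(✓)  1-00(✓)  1-01(✓)  1-11(✓)  10-1(✓)  100-(✓)  11-0(✓)  11-1(✓)  110-(✓)  111-(✓)
size-2^2 implicants → -00-  -11-  1--1  1-0-  11--
Unchecked terms (primes): -00-, -11-, 0-10, 00-0, 1--1, 1-0-, 11--
Minterm coverage:
  m0 ⊆ -00-,00-0
  m1 ⊆ -00- [E]
  m2 ⊆ 0-10,00-0
  m6 ⊆ -11-,0-10
  m8 ⊆ -00-,1-0-
  m9 ⊆ -00-,1--1,1-0-
  m11 ⊆ 1--1 [E]
  m12 ⊆ 1-0-,11--
  m14 ⊆ -11-,11--
  m15 ⊆ -11-,1--1,11--
E = {-00-, 1--1}
Petrick residual → 0-10, 11--
Cover = b'c' + a'cd' + ad + ab  |cover|=4

4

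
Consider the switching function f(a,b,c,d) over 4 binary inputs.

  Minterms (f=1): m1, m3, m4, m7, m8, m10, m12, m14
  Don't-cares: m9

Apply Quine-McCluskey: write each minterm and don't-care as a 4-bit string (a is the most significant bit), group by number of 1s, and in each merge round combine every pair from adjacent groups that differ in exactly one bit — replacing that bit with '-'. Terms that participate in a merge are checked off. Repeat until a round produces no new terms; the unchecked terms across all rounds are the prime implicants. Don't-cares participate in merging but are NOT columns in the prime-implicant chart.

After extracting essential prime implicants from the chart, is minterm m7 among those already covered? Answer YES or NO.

Round 0: 0001✓ 0011✓ 0100✓ 0111✓ 1000✓ 1001✓ 1010✓ 1100✓ 1110✓
Round 1: -001 -100 0-11 00-1 1-00✓ 1-10✓ 10-0✓ 100- 11-0✓
Round 2: 1--0
PIs = {-001, -100, 0-11, 00-1, 1--0, 100-}
Coverage chart:
  m1: -001,00-1
  m3: 0-11,00-1
  m4: -100 ←essential
  m7: 0-11 ←essential
  m8: 1--0,100-
  m10: 1--0 ←essential
  m12: -100,1--0
  m14: 1--0 ←essential
Essential: -100, 0-11, 1--0

YES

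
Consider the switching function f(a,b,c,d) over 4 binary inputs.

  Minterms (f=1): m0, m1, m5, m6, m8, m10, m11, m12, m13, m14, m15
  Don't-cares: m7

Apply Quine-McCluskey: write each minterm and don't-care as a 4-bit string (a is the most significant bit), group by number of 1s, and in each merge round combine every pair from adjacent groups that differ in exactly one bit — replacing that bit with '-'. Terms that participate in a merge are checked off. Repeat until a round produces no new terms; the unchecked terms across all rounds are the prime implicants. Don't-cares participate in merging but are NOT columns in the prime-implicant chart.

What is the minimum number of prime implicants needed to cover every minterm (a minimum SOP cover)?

size-2^0 implicants → 0000(✓)  0001(✓)  0101(✓)  0110(✓)  0111(✓)  1000(✓)  1010(✓)  1011(✓)  1100(✓)  1101(✓)  1110(✓)  1111(✓)
size-2^1 implicants → -000  -101(✓)  -110(✓)  -111(✓)  0-01  000-  01-1(✓)  011-(✓)  1-00(✓)  1-10(✓)  1-11(✓)  10-0(✓)  101-(✓)  11-0(✓)  11-1(✓)  110-(✓)  111-(✓)
size-2^2 implicants → -1-1  -11-  1--0  1-1-  11--
Unchecked terms (primes): -000, -1-1, -11-, 0-01, 000-, 1--0, 1-1-, 11--
Minterm coverage:
  m0 ⊆ -000,000-
  m1 ⊆ 0-01,000-
  m5 ⊆ -1-1,0-01
  m6 ⊆ -11- [E]
  m8 ⊆ -000,1--0
  m10 ⊆ 1--0,1-1-
  m11 ⊆ 1-1- [E]
  m12 ⊆ 1--0,11--
  m13 ⊆ -1-1,11--
  m14 ⊆ -11-,1--0,1-1-,11--
  m15 ⊆ -1-1,-11-,1-1-,11--
E = {-11-, 1-1-}
Petrick residual → -000, 0-01, 11--
Cover = b'c'd' + bc + a'c'd + ac + ab  |cover|=5

5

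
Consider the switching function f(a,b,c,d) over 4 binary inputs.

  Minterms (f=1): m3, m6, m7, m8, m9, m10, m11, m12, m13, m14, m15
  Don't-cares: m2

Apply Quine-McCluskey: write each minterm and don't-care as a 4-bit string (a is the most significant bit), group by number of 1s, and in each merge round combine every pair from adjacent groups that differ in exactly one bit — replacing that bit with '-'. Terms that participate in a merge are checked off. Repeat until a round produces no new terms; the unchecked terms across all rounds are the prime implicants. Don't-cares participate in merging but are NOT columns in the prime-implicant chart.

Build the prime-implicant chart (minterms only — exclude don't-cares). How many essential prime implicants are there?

Round 0: 0010✓ 0011✓ 0110✓ 0111✓ 1000✓ 1001✓ 1010✓ 1011✓ 1100✓ 1101✓ 1110✓ 1111✓
Round 1: -010✓ -011✓ -110✓ -111✓ 0-10✓ 0-11✓ 001-✓ 011-✓ 1-00✓ 1-01✓ 1-10✓ 1-11✓ 10-0✓ 10-1✓ 100-✓ 101-✓ 11-0✓ 11-1✓ 110-✓ 111-✓
Round 2: --10✓ --11✓ -01-✓ -11-✓ 0-1-✓ 1--0✓ 1--1✓ 1-0-✓ 1-1-✓ 10--✓ 11--✓
Round 3: --1- 1---
PIs = {--1-, 1---}
Coverage chart:
  m3: --1- ←essential
  m6: --1- ←essential
  m7: --1- ←essential
  m8: 1--- ←essential
  m9: 1--- ←essential
  m10: --1-,1---
  m11: --1-,1---
  m12: 1--- ←essential
  m13: 1--- ←essential
  m14: --1-,1---
  m15: --1-,1---
Essential: --1-, 1---

2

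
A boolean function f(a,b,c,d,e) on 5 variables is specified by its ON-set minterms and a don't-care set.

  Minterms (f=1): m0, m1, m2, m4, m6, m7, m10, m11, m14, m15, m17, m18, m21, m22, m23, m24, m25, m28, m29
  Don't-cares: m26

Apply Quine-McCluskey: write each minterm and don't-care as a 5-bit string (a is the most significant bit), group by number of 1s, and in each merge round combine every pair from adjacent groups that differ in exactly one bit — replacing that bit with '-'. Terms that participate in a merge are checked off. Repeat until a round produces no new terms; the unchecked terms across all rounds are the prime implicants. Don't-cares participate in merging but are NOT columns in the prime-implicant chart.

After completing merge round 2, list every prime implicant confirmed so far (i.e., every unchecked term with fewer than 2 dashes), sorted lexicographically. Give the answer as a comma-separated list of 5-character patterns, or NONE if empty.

[col 0] 00000*, 00001*, 00010*, 00100*, 00110*, 00111*, 01010*, 01011*, 01110*, 01111*, 10001*, 10010*, 10101*, 10110*, 10111*, 11000*, 11001*, 11010*, 11100*, 11101*
[col 1] -0001, -0010*, -0110*, -0111*, -1010*, 0-010*, 0-110*, 0-111*, 00-00*, 00-10*, 000-0*, 0000-, 001-0*, 0011-*, 01-10*, 01-11*, 0101-*, 0111-*, 1-001*, 1-010*, 1-101*, 10-01*, 10-10*, 101-1, 1011-*, 11-00*, 11-01*, 110-0, 1100-*, 1110-*
[col 2] --010, -0-10, -011-, 0--10, 0-11-, 00--0, 01-1-, 1--01, 11-0-
Prime implicants: --010, -0-10, -0001, -011-, 0--10, 0-11-, 00--0, 0000-, 01-1-, 1--01, 101-1, 11-0-, 110-0

-0001, 0000-, 101-1, 110-0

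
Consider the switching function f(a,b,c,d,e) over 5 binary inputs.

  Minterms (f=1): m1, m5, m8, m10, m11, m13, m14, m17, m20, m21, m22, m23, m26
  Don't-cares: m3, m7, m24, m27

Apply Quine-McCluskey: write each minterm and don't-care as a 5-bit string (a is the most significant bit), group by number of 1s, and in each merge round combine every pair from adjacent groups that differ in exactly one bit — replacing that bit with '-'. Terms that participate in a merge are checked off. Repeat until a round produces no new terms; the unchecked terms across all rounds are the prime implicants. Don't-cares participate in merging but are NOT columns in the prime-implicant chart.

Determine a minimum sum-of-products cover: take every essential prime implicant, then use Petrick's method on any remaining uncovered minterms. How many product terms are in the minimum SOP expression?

6

size-2^0 implicants → 00001(✓)  00011(✓)  00101(✓)  00111(✓)  01000(✓)  01010(✓)  01011(✓)  01101(✓)  01110(✓)  10001(✓)  10100(✓)  10101(✓)  10110(✓)  10111(✓)  11000(✓)  11010(✓)  11011(✓)
size-2^1 implicants → -0001(✓)  -0101(✓)  -0111(✓)  -1000(✓)  -1010(✓)  -1011(✓)  0-011  0-101  00-01(✓)  00-11(✓)  000-1(✓)  001-1(✓)  01-10  010-0(✓)  0101-(✓)  10-01(✓)  101-0(✓)  101-1(✓)  1010-(✓)  1011-(✓)  110-0(✓)  1101-(✓)
size-2^2 implicants → -0-01  -01-1  -10-0  -101-  00--1  101--
Unchecked terms (primes): -0-01, -01-1, -10-0, -101-, 0-011, 0-101, 00--1, 01-10, 101--
Minterm coverage:
  m1 ⊆ -0-01,00--1
  m5 ⊆ -0-01,-01-1,0-101,00--1
  m8 ⊆ -10-0 [E]
  m10 ⊆ -10-0,-101-,01-10
  m11 ⊆ -101-,0-011
  m13 ⊆ 0-101 [E]
  m14 ⊆ 01-10 [E]
  m17 ⊆ -0-01 [E]
  m20 ⊆ 101-- [E]
  m21 ⊆ -0-01,-01-1,101--
  m22 ⊆ 101-- [E]
  m23 ⊆ -01-1,101--
  m26 ⊆ -10-0,-101-
E = {-0-01, -10-0, 0-101, 01-10, 101--}
Petrick residual → -101-
Cover = b'd'e + bc'e' + bc'd + a'cd'e + a'bde' + ab'c  |cover|=6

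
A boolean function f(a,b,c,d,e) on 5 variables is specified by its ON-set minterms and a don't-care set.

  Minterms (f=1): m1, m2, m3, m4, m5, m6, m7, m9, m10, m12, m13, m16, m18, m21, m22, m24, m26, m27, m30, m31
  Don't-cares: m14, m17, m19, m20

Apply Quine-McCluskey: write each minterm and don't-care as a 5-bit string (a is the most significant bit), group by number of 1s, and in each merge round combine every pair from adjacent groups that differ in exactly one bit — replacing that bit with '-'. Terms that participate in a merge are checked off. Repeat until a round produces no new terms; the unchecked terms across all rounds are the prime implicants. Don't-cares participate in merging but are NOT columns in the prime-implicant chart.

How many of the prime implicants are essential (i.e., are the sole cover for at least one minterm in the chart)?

4

[col 0] 00001*, 00010*, 00011*, 00100*, 00101*, 00110*, 00111*, 01001*, 01010*, 01100*, 01101*, 01110*, 10000*, 10001*, 10010*, 10011*, 10100*, 10101*, 10110*, 11000*, 11010*, 11011*, 11110*, 11111*
[col 1] -0001*, -0010*, -0011*, -0100*, -0101*, -0110*, -1010*, -1110*, 0-001*, 0-010*, 0-100*, 0-101*, 0-110*, 00-01*, 00-10*, 00-11*, 000-1*, 0001-*, 001-0*, 001-1*, 0010-*, 0011-*, 01-01*, 01-10*, 011-0*, 0110-*, 1-000*, 1-010*, 1-011*, 1-110*, 10-00*, 10-01*, 10-10*, 100-0*, 100-1*, 1000-*, 1001-*, 101-0*, 1010-*, 11-10*, 11-11*, 110-0*, 1101-*, 1111-*
[col 2] --010*, --110*, -0-01, -0-10*, -00-1, -001-, -01-0, -010-, -1-10*, 0--01, 0--10*, 0-1-0, 0-10-, 00--1, 00-1-, 001--, 1--10*, 1-0-0, 1-01-, 10--0, 10-0-, 100--, 11-1-
[col 3] ---10
Prime implicants: ---10, -0-01, -00-1, -001-, -01-0, -010-, 0--01, 0-1-0, 0-10-, 00--1, 00-1-, 001--, 1-0-0, 1-01-, 10--0, 10-0-, 100--, 11-1-
PI chart (minterm → PIs covering it):
  1 | -0-01,-00-1,0--01,00--1
  2 | ---10,-001-,00-1-
  3 | -00-1,-001-,00--1,00-1-
  4 | -01-0,-010-,0-1-0,0-10-,001--
  5 | -0-01,-010-,0--01,0-10-,00--1,001--
  6 | ---10,-01-0,0-1-0,00-1-,001--
  7 | 00--1,00-1-,001--
  9 | 0--01  (sole → essential)
  10 | ---10  (sole → essential)
  12 | 0-1-0,0-10-
  13 | 0--01,0-10-
  16 | 1-0-0,10--0,10-0-,100--
  18 | ---10,-001-,1-0-0,1-01-,10--0,100--
  21 | -0-01,-010-,10-0-
  22 | ---10,-01-0,10--0
  24 | 1-0-0  (sole → essential)
  26 | ---10,1-0-0,1-01-,11-1-
  27 | 1-01-,11-1-
  30 | ---10,11-1-
  31 | 11-1-  (sole → essential)
Essential prime implicants: ---10, 0--01, 1-0-0, 11-1-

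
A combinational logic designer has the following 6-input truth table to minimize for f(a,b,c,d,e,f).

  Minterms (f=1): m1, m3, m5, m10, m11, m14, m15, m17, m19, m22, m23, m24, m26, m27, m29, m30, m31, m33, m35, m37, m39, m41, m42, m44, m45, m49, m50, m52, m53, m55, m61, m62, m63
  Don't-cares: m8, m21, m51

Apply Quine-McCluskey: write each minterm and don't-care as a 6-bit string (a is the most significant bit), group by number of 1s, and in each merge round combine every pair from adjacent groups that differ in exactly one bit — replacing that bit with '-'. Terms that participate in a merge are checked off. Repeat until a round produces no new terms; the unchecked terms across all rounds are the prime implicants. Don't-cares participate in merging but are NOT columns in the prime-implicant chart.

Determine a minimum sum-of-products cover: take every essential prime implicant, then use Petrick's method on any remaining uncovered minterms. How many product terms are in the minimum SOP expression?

size-2^0 implicants → 000001(✓)  000011(✓)  000101(✓)  001000(✓)  001010(✓)  001011(✓)  001110(✓)  001111(✓)  010001(✓)  010011(✓)  010101(✓)  010110(✓)  010111(✓)  011000(✓)  011010(✓)  011011(✓)  011101(✓)  011110(✓)  011111(✓)  100001(✓)  100011(✓)  100101(✓)  100111(✓)  101001(✓)  101010(✓)  101100(✓)  101101(✓)  110001(✓)  110010(✓)  110011(✓)  110100(✓)  110101(✓)  110111(✓)  111101(✓)  111110(✓)  111111(✓)
size-2^1 implicants → -00001(✓)  -00011(✓)  -00101(✓)  -01010  -10001(✓)  -10011(✓)  -10101(✓)  -10111(✓)  -11101(✓)  -11110(✓)  -11111(✓)  0-0001(✓)  0-0011(✓)  0-0101(✓)  0-1000(✓)  0-1010(✓)  0-1011(✓)  0-1110(✓)  0-1111(✓)  00-011(✓)  000-01(✓)  0000-1(✓)  001-10(✓)  001-11(✓)  0010-0(✓)  00101-(✓)  00111-(✓)  01-011(✓)  01-101(✓)  01-110(✓)  01-111(✓)  010-01(✓)  010-11(✓)  0100-1(✓)  0101-1(✓)  01011-(✓)  011-10(✓)  011-11(✓)  0110-0(✓)  01101-(✓)  0111-1(✓)  01111-(✓)  1-0001(✓)  1-0011(✓)  1-0101(✓)  1-0111(✓)  1-1101(✓)  10-001(✓)  10-101(✓)  100-01(✓)  100-11(✓)  1000-1(✓)  1001-1(✓)  101-01(✓)  10110-  11-101(✓)  11-111(✓)  110-01(✓)  110-11(✓)  1100-1(✓)  11001-  1101-1(✓)  11010-  1111-1(✓)  11111-(✓)
size-2^2 implicants → --0001(✓)  --0011(✓)  --0101(✓)  -00-01(✓)  -000-1(✓)  -1-101(✓)  -1-111(✓)  -10-01(✓)  -10-11(✓)  -100-1(✓)  -101-1(✓)  -111-1(✓)  -1111-  0--011  0-0-01(✓)  0-00-1(✓)  0-1-10(✓)  0-1-11(✓)  0-10-0  0-101-(✓)  0-111-(✓)  001-1-(✓)  01--11  01-1-1(✓)  01-11-  010--1(✓)  011-1-(✓)  1--101  1-0-01(✓)  1-0-11(✓)  1-00-1(✓)  1-01-1(✓)  10--01  100--1(✓)  11-1-1(✓)  110--1(✓)
size-2^3 implicants → --0-01  --00-1  -1-1-1  -10--1  0-1-1-  1-0--1
Unchecked terms (primes): --0-01, --00-1, -01010, -1-1-1, -10--1, -1111-, 0--011, 0-1-1-, 0-10-0, 01--11, 01-11-, 1--101, 1-0--1, 10--01, 10110-, 11001-, 11010-
Minterm coverage:
  m1 ⊆ --0-01,--00-1
  m3 ⊆ --00-1,0--011
  m5 ⊆ --0-01 [E]
  m10 ⊆ -01010,0-1-1-,0-10-0
  m11 ⊆ 0--011,0-1-1-
  m14 ⊆ 0-1-1- [E]
  m15 ⊆ 0-1-1- [E]
  m17 ⊆ --0-01,--00-1,-10--1
  m19 ⊆ --00-1,-10--1,0--011,01--11
  m22 ⊆ 01-11- [E]
  m23 ⊆ -1-1-1,-10--1,01--11,01-11-
  m24 ⊆ 0-10-0 [E]
  m26 ⊆ 0-1-1-,0-10-0
  m27 ⊆ 0--011,0-1-1-,01--11
  m29 ⊆ -1-1-1 [E]
  m30 ⊆ -1111-,0-1-1-,01-11-
  m31 ⊆ -1-1-1,-1111-,0-1-1-,01--11,01-11-
  m33 ⊆ --0-01,--00-1,1-0--1,10--01
  m35 ⊆ --00-1,1-0--1
  m37 ⊆ --0-01,1--101,1-0--1,10--01
  m39 ⊆ 1-0--1 [E]
  m41 ⊆ 10--01 [E]
  m42 ⊆ -01010 [E]
  m44 ⊆ 10110- [E]
  m45 ⊆ 1--101,10--01,10110-
  m49 ⊆ --0-01,--00-1,-10--1,1-0--1
  m50 ⊆ 11001- [E]
  m52 ⊆ 11010- [E]
  m53 ⊆ --0-01,-1-1-1,-10--1,1--101,1-0--1,11010-
  m55 ⊆ -1-1-1,-10--1,1-0--1
  m61 ⊆ -1-1-1,1--101
  m62 ⊆ -1111- [E]
  m63 ⊆ -1-1-1,-1111-
E = {--0-01, -01010, -1-1-1, -1111-, 0-1-1-, 0-10-0, 01-11-, 1-0--1, 10--01, 10110-, 11001-, 11010-}
Petrick residual → --00-1
Cover = c'e'f + c'd'f + b'cd'ef' + bdf + bcde + a'ce + a'cd'f' + a'bde + ac'f + ab'e'f + ab'cde' + abc'd'e + abc'de'  |cover|=13

13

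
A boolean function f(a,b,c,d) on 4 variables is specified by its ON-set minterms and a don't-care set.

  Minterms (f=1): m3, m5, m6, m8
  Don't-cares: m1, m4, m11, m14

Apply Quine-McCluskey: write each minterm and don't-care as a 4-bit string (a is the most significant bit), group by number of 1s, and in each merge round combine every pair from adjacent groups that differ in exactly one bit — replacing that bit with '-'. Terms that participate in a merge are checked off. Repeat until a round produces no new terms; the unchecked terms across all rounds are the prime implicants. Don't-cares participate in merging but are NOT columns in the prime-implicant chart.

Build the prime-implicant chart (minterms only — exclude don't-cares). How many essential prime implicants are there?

Round 0: 0001✓ 0011✓ 0100✓ 0101✓ 0110✓ 1000 1011✓ 1110✓
Round 1: -011 -110 0-01 00-1 01-0 010-
PIs = {-011, -110, 0-01, 00-1, 01-0, 010-, 1000}
Coverage chart:
  m3: -011,00-1
  m5: 0-01,010-
  m6: -110,01-0
  m8: 1000 ←essential
Essential: 1000

1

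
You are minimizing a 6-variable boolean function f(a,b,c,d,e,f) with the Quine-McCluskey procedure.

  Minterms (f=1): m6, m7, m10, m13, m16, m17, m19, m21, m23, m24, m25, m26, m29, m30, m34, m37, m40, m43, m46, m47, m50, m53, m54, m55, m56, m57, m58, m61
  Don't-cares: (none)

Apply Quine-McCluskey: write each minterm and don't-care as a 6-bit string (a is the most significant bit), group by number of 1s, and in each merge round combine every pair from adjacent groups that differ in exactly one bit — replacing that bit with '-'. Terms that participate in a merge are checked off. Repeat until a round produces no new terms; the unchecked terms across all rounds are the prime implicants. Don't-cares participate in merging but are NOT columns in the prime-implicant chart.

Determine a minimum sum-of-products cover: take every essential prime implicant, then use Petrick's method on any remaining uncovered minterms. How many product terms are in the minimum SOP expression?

Round 0: 000110✓ 000111✓ 001010✓ 001101✓ 010000✓ 010001✓ 010011✓ 010101✓ 010111✓ 011000✓ 011001✓ 011010✓ 011101✓ 011110✓ 100010✓ 100101✓ 101000✓ 101011✓ 101110✓ 101111✓ 110010✓ 110101✓ 110110✓ 110111✓ 111000✓ 111001✓ 111010✓ 111101✓
Round 1: -10101✓ -10111✓ -11000✓ -11001✓ -11010✓ -11101✓ 0-0111 0-1010 0-1101 00011- 01-000✓ 01-001✓ 01-101✓ 010-01✓ 010-11✓ 0100-1✓ 01000-✓ 0101-1✓ 011-01✓ 011-10 0110-0✓ 01100-✓ 1-0010 1-0101 1-1000 101-11 10111- 11-010 11-101✓ 110-10 1101-1✓ 11011- 111-01✓ 1110-0✓ 11100-✓
Round 2: -1-101 -101-1 -11-01 -110-0 -1100- 01--01 01-00- 010--1
PIs = {-1-101, -101-1, -11-01, -110-0, -1100-, 0-0111, 0-1010, 0-1101, 00011-, 01--01, 01-00-, 010--1, 011-10, 1-0010, 1-0101, 1-1000, 101-11, 10111-, 11-010, 110-10, 11011-}
Coverage chart:
  m6: 00011- ←essential
  m7: 0-0111,00011-
  m10: 0-1010 ←essential
  m13: 0-1101 ←essential
  m16: 01-00- ←essential
  m17: 01--01,01-00-,010--1
  m19: 010--1 ←essential
  m21: -1-101,-101-1,01--01,010--1
  m23: -101-1,0-0111,010--1
  m24: -110-0,-1100-,01-00-
  m25: -11-01,-1100-,01--01,01-00-
  m26: -110-0,0-1010,011-10
  m29: -1-101,-11-01,0-1101,01--01
  m30: 011-10 ←essential
  m34: 1-0010 ←essential
  m37: 1-0101 ←essential
  m40: 1-1000 ←essential
  m43: 101-11 ←essential
  m46: 10111- ←essential
  m47: 101-11,10111-
  m50: 1-0010,11-010,110-10
  m53: -1-101,-101-1,1-0101
  m54: 110-10,11011-
  m55: -101-1,11011-
  m56: -110-0,-1100-,1-1000
  m57: -11-01,-1100-
  m58: -110-0,11-010
  m61: -1-101,-11-01
Essential: 0-1010, 0-1101, 00011-, 01-00-, 010--1, 011-10, 1-0010, 1-0101, 1-1000, 101-11, 10111-
Petrick residual → -11-01, -110-0, 11011-
Min cover (14 terms): bce'f + bcd'f' + a'cd'ef' + a'cde'f + a'b'c'de + a'bd'e' + a'bc'f + a'bcef' + ac'd'ef' + ac'de'f + acd'e'f' + ab'cef + ab'cde + abc'de

14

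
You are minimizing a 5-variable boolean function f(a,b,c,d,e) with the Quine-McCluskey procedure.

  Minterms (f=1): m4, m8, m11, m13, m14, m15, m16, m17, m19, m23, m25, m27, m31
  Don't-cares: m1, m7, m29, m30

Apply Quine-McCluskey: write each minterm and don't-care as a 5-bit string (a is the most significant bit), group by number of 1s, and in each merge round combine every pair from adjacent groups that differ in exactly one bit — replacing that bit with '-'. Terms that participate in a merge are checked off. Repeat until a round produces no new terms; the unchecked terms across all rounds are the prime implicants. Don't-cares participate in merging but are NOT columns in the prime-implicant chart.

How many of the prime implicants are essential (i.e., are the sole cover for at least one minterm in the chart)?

6

[col 0] 00001*, 00100, 00111*, 01000, 01011*, 01101*, 01110*, 01111*, 10000*, 10001*, 10011*, 10111*, 11001*, 11011*, 11101*, 11110*, 11111*
[col 1] -0001, -0111*, -1011*, -1101*, -1110*, -1111*, 0-111*, 01-11*, 011-1*, 0111-*, 1-001*, 1-011*, 1-111*, 10-11*, 100-1*, 1000-, 11-01*, 11-11*, 110-1*, 111-1*, 1111-*
[col 2] --111, -1-11, -11-1, -111-, 1--11, 1-0-1, 11--1
Prime implicants: --111, -0001, -1-11, -11-1, -111-, 00100, 01000, 1--11, 1-0-1, 1000-, 11--1
PI chart (minterm → PIs covering it):
  4 | 00100  (sole → essential)
  8 | 01000  (sole → essential)
  11 | -1-11  (sole → essential)
  13 | -11-1  (sole → essential)
  14 | -111-  (sole → essential)
  15 | --111,-1-11,-11-1,-111-
  16 | 1000-  (sole → essential)
  17 | -0001,1-0-1,1000-
  19 | 1--11,1-0-1
  23 | --111,1--11
  25 | 1-0-1,11--1
  27 | -1-11,1--11,1-0-1,11--1
  31 | --111,-1-11,-11-1,-111-,1--11,11--1
Essential prime implicants: -1-11, -11-1, -111-, 00100, 01000, 1000-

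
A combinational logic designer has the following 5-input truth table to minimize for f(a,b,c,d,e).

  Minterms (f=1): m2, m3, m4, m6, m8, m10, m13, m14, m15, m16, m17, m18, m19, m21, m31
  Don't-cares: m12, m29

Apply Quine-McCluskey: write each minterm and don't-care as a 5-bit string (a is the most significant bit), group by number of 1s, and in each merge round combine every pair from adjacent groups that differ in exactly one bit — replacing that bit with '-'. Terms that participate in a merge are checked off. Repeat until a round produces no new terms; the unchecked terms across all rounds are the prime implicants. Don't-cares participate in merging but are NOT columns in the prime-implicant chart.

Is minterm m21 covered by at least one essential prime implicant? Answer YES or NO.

NO

size-2^0 implicants → 00010(✓)  00011(✓)  00100(✓)  00110(✓)  01000(✓)  01010(✓)  01100(✓)  01101(✓)  01110(✓)  01111(✓)  10000(✓)  10001(✓)  10010(✓)  10011(✓)  10101(✓)  11101(✓)  11111(✓)
size-2^1 implicants → -0010(✓)  -0011(✓)  -1101(✓)  -1111(✓)  0-010(✓)  0-100(✓)  0-110(✓)  00-10(✓)  0001-(✓)  001-0(✓)  01-00(✓)  01-10(✓)  010-0(✓)  011-0(✓)  011-1(✓)  0110-(✓)  0111-(✓)  1-101  10-01  100-0(✓)  100-1(✓)  1000-(✓)  1001-(✓)  111-1(✓)
size-2^2 implicants → -001-  -11-1  0--10  0-1-0  01--0  011--  100--
Unchecked terms (primes): -001-, -11-1, 0--10, 0-1-0, 01--0, 011--, 1-101, 10-01, 100--
Minterm coverage:
  m2 ⊆ -001-,0--10
  m3 ⊆ -001- [E]
  m4 ⊆ 0-1-0 [E]
  m6 ⊆ 0--10,0-1-0
  m8 ⊆ 01--0 [E]
  m10 ⊆ 0--10,01--0
  m13 ⊆ -11-1,011--
  m14 ⊆ 0--10,0-1-0,01--0,011--
  m15 ⊆ -11-1,011--
  m16 ⊆ 100-- [E]
  m17 ⊆ 10-01,100--
  m18 ⊆ -001-,100--
  m19 ⊆ -001-,100--
  m21 ⊆ 1-101,10-01
  m31 ⊆ -11-1 [E]
E = {-001-, -11-1, 0-1-0, 01--0, 100--}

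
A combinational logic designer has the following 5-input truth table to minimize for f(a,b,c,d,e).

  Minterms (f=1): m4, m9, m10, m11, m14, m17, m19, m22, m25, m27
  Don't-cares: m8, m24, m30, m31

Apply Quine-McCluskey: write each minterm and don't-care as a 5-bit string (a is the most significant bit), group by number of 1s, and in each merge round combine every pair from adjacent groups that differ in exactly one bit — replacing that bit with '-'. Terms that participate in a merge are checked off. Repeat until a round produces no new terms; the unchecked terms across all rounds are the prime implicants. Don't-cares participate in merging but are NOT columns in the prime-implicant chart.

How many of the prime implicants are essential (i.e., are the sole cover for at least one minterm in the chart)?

3

Round 0: 00100 01000✓ 01001✓ 01010✓ 01011✓ 01110✓ 10001✓ 10011✓ 10110✓ 11000✓ 11001✓ 11011✓ 11110✓ 11111✓
Round 1: -1000✓ -1001✓ -1011✓ -1110 01-10 010-0✓ 010-1✓ 0100-✓ 0101-✓ 1-001✓ 1-011✓ 1-110 100-1✓ 11-11 110-1✓ 1100-✓ 1111-
Round 2: -10-1 -100- 010-- 1-0-1
PIs = {-10-1, -100-, -1110, 00100, 01-10, 010--, 1-0-1, 1-110, 11-11, 1111-}
Coverage chart:
  m4: 00100 ←essential
  m9: -10-1,-100-,010--
  m10: 01-10,010--
  m11: -10-1,010--
  m14: -1110,01-10
  m17: 1-0-1 ←essential
  m19: 1-0-1 ←essential
  m22: 1-110 ←essential
  m25: -10-1,-100-,1-0-1
  m27: -10-1,1-0-1,11-11
Essential: 00100, 1-0-1, 1-110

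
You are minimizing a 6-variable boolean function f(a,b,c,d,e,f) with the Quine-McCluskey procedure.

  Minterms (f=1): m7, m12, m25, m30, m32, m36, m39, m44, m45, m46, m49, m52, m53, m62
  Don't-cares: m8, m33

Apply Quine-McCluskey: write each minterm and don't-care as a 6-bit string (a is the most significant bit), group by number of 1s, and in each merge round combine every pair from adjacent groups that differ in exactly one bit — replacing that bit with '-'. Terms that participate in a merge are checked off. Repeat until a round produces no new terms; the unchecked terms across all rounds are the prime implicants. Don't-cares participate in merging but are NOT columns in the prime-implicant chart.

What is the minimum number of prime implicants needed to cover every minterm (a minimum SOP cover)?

9

size-2^0 implicants → 000111(✓)  001000(✓)  001100(✓)  011001  011110(✓)  100000(✓)  100001(✓)  100100(✓)  100111(✓)  101100(✓)  101101(✓)  101110(✓)  110001(✓)  110100(✓)  110101(✓)  111110(✓)
size-2^1 implicants → -00111  -01100  -11110  001-00  1-0001  1-0100  1-1110  10-100  100-00  10000-  1011-0  10110-  110-01  11010-
Unchecked terms (primes): -00111, -01100, -11110, 001-00, 011001, 1-0001, 1-0100, 1-1110, 10-100, 100-00, 10000-, 1011-0, 10110-, 110-01, 11010-
Minterm coverage:
  m7 ⊆ -00111 [E]
  m12 ⊆ -01100,001-00
  m25 ⊆ 011001 [E]
  m30 ⊆ -11110 [E]
  m32 ⊆ 100-00,10000-
  m36 ⊆ 1-0100,10-100,100-00
  m39 ⊆ -00111 [E]
  m44 ⊆ -01100,10-100,1011-0,10110-
  m45 ⊆ 10110- [E]
  m46 ⊆ 1-1110,1011-0
  m49 ⊆ 1-0001,110-01
  m52 ⊆ 1-0100,11010-
  m53 ⊆ 110-01,11010-
  m62 ⊆ -11110,1-1110
E = {-00111, -11110, 011001, 10110-}
Petrick residual → -01100, 1-0001, 1-1110, 100-00, 11010-
Cover = b'c'def + b'cde'f' + bcdef' + a'bcd'e'f + ac'd'e'f + acdef' + ab'c'e'f' + ab'cde' + abc'de'  |cover|=9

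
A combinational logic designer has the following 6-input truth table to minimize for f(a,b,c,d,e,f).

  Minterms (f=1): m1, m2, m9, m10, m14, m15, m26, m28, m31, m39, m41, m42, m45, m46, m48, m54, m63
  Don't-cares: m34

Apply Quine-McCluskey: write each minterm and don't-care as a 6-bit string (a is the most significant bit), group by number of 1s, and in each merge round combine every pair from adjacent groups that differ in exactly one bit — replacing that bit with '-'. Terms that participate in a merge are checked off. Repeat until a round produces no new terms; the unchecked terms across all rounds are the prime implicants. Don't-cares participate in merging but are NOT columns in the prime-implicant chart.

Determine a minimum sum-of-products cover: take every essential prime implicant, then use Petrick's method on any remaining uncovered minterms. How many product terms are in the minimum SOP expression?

11

size-2^0 implicants → 000001(✓)  000010(✓)  001001(✓)  001010(✓)  001110(✓)  001111(✓)  011010(✓)  011100  011111(✓)  100010(✓)  100111  101001(✓)  101010(✓)  101101(✓)  101110(✓)  110000  110110  111111(✓)
size-2^1 implicants → -00010(✓)  -01001  -01010(✓)  -01110(✓)  -11111  0-1010  0-1111  00-001  00-010(✓)  001-10(✓)  00111-  10-010(✓)  101-01  101-10(✓)
size-2^2 implicants → -0-010  -01-10
Unchecked terms (primes): -0-010, -01-10, -01001, -11111, 0-1010, 0-1111, 00-001, 00111-, 011100, 100111, 101-01, 110000, 110110
Minterm coverage:
  m1 ⊆ 00-001 [E]
  m2 ⊆ -0-010 [E]
  m9 ⊆ -01001,00-001
  m10 ⊆ -0-010,-01-10,0-1010
  m14 ⊆ -01-10,00111-
  m15 ⊆ 0-1111,00111-
  m26 ⊆ 0-1010 [E]
  m28 ⊆ 011100 [E]
  m31 ⊆ -11111,0-1111
  m39 ⊆ 100111 [E]
  m41 ⊆ -01001,101-01
  m42 ⊆ -0-010,-01-10
  m45 ⊆ 101-01 [E]
  m46 ⊆ -01-10 [E]
  m48 ⊆ 110000 [E]
  m54 ⊆ 110110 [E]
  m63 ⊆ -11111 [E]
E = {-0-010, -01-10, -11111, 0-1010, 00-001, 011100, 100111, 101-01, 110000, 110110}
Petrick residual → 0-1111
Cover = b'd'ef' + b'cef' + bcdef + a'cd'ef' + a'cdef + a'b'd'e'f + a'bcde'f' + ab'c'def + ab'ce'f + abc'd'e'f' + abc'def'  |cover|=11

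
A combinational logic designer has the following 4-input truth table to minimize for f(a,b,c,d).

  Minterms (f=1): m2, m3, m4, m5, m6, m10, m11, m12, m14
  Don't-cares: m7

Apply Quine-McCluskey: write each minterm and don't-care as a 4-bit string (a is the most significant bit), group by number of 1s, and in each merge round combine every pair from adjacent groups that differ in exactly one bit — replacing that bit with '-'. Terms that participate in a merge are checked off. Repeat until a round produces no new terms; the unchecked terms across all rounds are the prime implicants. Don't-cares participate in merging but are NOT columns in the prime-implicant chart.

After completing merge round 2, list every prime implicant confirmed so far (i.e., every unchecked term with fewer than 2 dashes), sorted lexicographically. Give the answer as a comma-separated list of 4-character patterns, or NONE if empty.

NONE

Round 0: 0010✓ 0011✓ 0100✓ 0101✓ 0110✓ 0111✓ 1010✓ 1011✓ 1100✓ 1110✓
Round 1: -010✓ -011✓ -100✓ -110✓ 0-10✓ 0-11✓ 001-✓ 01-0✓ 01-1✓ 010-✓ 011-✓ 1-10✓ 101-✓ 11-0✓
Round 2: --10 -01- -1-0 0-1- 01--
PIs = {--10, -01-, -1-0, 0-1-, 01--}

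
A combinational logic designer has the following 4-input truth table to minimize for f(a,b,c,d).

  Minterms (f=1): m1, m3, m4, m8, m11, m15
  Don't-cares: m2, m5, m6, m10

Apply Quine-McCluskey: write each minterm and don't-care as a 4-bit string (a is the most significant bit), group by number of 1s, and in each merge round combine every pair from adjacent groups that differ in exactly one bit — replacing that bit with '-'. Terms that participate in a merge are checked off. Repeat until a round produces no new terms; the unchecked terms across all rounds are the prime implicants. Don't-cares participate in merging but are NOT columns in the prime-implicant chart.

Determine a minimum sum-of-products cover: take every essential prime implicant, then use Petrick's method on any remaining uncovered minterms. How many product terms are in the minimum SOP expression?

4

size-2^0 implicants → 0001(✓)  0010(✓)  0011(✓)  0100(✓)  0101(✓)  0110(✓)  1000(✓)  1010(✓)  1011(✓)  1111(✓)
size-2^1 implicants → -010(✓)  -011(✓)  0-01  0-10  00-1  001-(✓)  01-0  010-  1-11  10-0  101-(✓)
size-2^2 implicants → -01-
Unchecked terms (primes): -01-, 0-01, 0-10, 00-1, 01-0, 010-, 1-11, 10-0
Minterm coverage:
  m1 ⊆ 0-01,00-1
  m3 ⊆ -01-,00-1
  m4 ⊆ 01-0,010-
  m8 ⊆ 10-0 [E]
  m11 ⊆ -01-,1-11
  m15 ⊆ 1-11 [E]
E = {1-11, 10-0}
Petrick residual → 00-1, 01-0
Cover = a'b'd + a'bd' + acd + ab'd'  |cover|=4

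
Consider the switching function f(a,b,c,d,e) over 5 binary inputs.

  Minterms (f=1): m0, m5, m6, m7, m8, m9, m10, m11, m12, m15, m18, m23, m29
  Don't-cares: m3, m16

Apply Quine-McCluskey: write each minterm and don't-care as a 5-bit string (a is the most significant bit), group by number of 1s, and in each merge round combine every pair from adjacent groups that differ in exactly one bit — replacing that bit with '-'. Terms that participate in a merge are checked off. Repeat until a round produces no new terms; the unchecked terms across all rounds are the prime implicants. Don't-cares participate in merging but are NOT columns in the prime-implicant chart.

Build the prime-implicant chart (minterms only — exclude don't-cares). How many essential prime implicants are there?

8

size-2^0 implicants → 00000(✓)  00011(✓)  00101(✓)  00110(✓)  00111(✓)  01000(✓)  01001(✓)  01010(✓)  01011(✓)  01100(✓)  01111(✓)  10000(✓)  10010(✓)  10111(✓)  11101
size-2^1 implicants → -0000  -0111  0-000  0-011(✓)  0-111(✓)  00-11(✓)  001-1  0011-  01-00  01-11(✓)  010-0(✓)  010-1(✓)  0100-(✓)  0101-(✓)  100-0
size-2^2 implicants → 0--11  010--
Unchecked terms (primes): -0000, -0111, 0--11, 0-000, 001-1, 0011-, 01-00, 010--, 100-0, 11101
Minterm coverage:
  m0 ⊆ -0000,0-000
  m5 ⊆ 001-1 [E]
  m6 ⊆ 0011- [E]
  m7 ⊆ -0111,0--11,001-1,0011-
  m8 ⊆ 0-000,01-00,010--
  m9 ⊆ 010-- [E]
  m10 ⊆ 010-- [E]
  m11 ⊆ 0--11,010--
  m12 ⊆ 01-00 [E]
  m15 ⊆ 0--11 [E]
  m18 ⊆ 100-0 [E]
  m23 ⊆ -0111 [E]
  m29 ⊆ 11101 [E]
E = {-0111, 0--11, 001-1, 0011-, 01-00, 010--, 100-0, 11101}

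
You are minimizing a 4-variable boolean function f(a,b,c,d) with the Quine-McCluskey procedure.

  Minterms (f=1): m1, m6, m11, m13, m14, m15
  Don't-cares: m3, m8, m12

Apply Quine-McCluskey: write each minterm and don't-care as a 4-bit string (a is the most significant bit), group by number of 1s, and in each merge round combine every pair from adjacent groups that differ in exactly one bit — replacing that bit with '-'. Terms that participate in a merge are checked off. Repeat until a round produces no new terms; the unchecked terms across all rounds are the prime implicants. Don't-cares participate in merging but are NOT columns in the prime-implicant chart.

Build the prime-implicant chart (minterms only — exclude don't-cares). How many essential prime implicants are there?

size-2^0 implicants → 0001(✓)  0011(✓)  0110(✓)  1000(✓)  1011(✓)  1100(✓)  1101(✓)  1110(✓)  1111(✓)
size-2^1 implicants → -011  -110  00-1  1-00  1-11  11-0(✓)  11-1(✓)  110-(✓)  111-(✓)
size-2^2 implicants → 11--
Unchecked terms (primes): -011, -110, 00-1, 1-00, 1-11, 11--
Minterm coverage:
  m1 ⊆ 00-1 [E]
  m6 ⊆ -110 [E]
  m11 ⊆ -011,1-11
  m13 ⊆ 11-- [E]
  m14 ⊆ -110,11--
  m15 ⊆ 1-11,11--
E = {-110, 00-1, 11--}

3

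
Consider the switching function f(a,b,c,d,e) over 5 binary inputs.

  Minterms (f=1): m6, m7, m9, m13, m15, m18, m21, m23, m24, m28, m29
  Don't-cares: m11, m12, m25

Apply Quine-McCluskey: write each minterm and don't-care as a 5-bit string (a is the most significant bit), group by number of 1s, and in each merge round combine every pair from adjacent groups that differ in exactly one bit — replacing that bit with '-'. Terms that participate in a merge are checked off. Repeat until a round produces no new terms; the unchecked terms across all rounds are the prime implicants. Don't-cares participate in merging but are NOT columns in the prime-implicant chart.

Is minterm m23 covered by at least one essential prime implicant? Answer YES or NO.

[col 0] 00110*, 00111*, 01001*, 01011*, 01100*, 01101*, 01111*, 10010, 10101*, 10111*, 11000*, 11001*, 11100*, 11101*
[col 1] -0111, -1001*, -1100*, -1101*, 0-111, 0011-, 01-01*, 01-11*, 010-1*, 011-1*, 0110-*, 1-101, 101-1, 11-00*, 11-01*, 1100-*, 1110-*
[col 2] -1-01, -110-, 01--1, 11-0-
Prime implicants: -0111, -1-01, -110-, 0-111, 0011-, 01--1, 1-101, 10010, 101-1, 11-0-
PI chart (minterm → PIs covering it):
  6 | 0011-  (sole → essential)
  7 | -0111,0-111,0011-
  9 | -1-01,01--1
  13 | -1-01,-110-,01--1
  15 | 0-111,01--1
  18 | 10010  (sole → essential)
  21 | 1-101,101-1
  23 | -0111,101-1
  24 | 11-0-  (sole → essential)
  28 | -110-,11-0-
  29 | -1-01,-110-,1-101,11-0-
Essential prime implicants: 0011-, 10010, 11-0-

NO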